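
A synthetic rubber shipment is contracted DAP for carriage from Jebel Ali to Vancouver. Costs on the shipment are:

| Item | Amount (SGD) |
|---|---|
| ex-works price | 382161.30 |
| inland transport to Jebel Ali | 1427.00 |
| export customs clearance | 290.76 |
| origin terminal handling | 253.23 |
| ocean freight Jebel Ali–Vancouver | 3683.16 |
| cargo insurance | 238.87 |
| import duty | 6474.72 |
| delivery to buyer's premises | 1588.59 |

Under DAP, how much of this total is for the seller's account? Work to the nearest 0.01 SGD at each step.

DAP: the seller bears all costs to the named destination except import duty and clearance.
Seller's account: goods 382161.30 + inland to port 1427.00 + export clearance 290.76 + origin terminal 253.23 + freight 3683.16 + insurance 238.87 + delivery 1588.59 = 389642.91
Buyer's account: duty 6474.72 = 6474.72

Seller's account: SGD 389642.91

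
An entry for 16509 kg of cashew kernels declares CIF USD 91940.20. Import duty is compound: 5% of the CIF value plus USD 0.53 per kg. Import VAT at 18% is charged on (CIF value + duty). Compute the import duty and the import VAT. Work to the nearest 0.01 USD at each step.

Import duty: USD 13346.78; import VAT: USD 18951.66

Ad valorem component: 91940.20 × 5% = 4597.01
Specific component: 16509 × 0.53 = 8749.77
Import duty = 4597.01 + 8749.77 = 13346.78
VAT base = CIF + duty = 91940.20 + 13346.78 = 105286.98
Import VAT = 105286.98 × 18% = 18951.66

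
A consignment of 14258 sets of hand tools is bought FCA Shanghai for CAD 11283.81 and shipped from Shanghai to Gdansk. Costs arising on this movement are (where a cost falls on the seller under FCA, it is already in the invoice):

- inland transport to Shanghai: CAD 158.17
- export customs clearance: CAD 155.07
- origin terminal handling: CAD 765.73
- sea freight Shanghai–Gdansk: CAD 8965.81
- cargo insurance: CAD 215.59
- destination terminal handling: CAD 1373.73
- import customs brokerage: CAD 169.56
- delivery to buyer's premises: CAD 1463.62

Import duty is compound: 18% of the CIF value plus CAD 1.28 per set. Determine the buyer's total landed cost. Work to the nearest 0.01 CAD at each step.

FCA: the seller delivers export-cleared goods to the carrier; the buyer bears costs from that point.
Already in the invoice (seller's account under FCA): inland to port, export clearance — exclude.
CIF value = FCA price + origin terminal + freight + insurance = 11283.81 + 765.73 + 8965.81 + 215.59 = 21230.94
Ad valorem component: 21230.94 × 18% = 3821.57
Specific component: 14258 × 1.28 = 18250.24
Import duty = 3821.57 + 18250.24 = 22071.81
Buyer bears: origin terminal 765.73 + freight 8965.81 + insurance 215.59 + destination terminal 1373.73 + brokerage 169.56 + delivery 1463.62 + duty 22071.81 = 35025.85
Landed cost = invoice 11283.81 + 35025.85 = 46309.66

Total landed cost: CAD 46309.66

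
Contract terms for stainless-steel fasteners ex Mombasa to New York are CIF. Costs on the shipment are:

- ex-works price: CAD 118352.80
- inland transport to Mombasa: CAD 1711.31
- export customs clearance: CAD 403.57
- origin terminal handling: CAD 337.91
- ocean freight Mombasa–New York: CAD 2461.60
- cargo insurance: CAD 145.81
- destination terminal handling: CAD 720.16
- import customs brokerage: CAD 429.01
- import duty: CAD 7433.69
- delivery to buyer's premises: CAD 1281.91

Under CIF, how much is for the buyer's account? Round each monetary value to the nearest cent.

CIF: the seller pays costs through ocean freight and marine insurance to the destination port.
Seller's account: goods 118352.80 + inland to port 1711.31 + export clearance 403.57 + origin terminal 337.91 + freight 2461.60 + insurance 145.81 = 123413.00
Buyer's account: destination terminal 720.16 + brokerage 429.01 + duty 7433.69 + delivery 1281.91 = 9864.77

Buyer's account: CAD 9864.77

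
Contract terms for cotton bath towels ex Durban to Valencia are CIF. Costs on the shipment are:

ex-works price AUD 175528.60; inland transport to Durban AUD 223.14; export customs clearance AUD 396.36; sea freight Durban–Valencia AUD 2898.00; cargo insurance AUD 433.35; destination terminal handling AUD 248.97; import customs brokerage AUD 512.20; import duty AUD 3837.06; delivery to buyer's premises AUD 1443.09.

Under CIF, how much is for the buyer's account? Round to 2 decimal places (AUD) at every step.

Buyer's account: AUD 6041.32

CIF: the seller pays costs through ocean freight and marine insurance to the destination port.
Seller's account: goods 175528.60 + inland to port 223.14 + export clearance 396.36 + freight 2898.00 + insurance 433.35 = 179479.45
Buyer's account: destination terminal 248.97 + brokerage 512.20 + duty 3837.06 + delivery 1443.09 = 6041.32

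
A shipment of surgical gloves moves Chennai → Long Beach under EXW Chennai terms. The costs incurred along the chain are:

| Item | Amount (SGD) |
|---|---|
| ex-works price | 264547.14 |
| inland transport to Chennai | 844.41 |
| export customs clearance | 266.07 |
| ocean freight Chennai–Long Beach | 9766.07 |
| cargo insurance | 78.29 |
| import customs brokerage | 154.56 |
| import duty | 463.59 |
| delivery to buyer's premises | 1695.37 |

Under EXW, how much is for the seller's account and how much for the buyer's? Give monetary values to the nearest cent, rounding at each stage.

Seller: SGD 264547.14; buyer: SGD 13268.36

EXW: the seller makes goods available at their premises; the buyer bears all onward costs.
Seller's account: goods 264547.14 = 264547.14
Buyer's account: inland to port 844.41 + export clearance 266.07 + freight 9766.07 + insurance 78.29 + brokerage 154.56 + duty 463.59 + delivery 1695.37 = 13268.36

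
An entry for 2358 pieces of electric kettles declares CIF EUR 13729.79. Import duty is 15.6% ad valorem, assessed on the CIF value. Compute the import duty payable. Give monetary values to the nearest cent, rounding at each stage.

Import duty: EUR 2141.85

Import duty = 13729.79 × 15.6% = 2141.85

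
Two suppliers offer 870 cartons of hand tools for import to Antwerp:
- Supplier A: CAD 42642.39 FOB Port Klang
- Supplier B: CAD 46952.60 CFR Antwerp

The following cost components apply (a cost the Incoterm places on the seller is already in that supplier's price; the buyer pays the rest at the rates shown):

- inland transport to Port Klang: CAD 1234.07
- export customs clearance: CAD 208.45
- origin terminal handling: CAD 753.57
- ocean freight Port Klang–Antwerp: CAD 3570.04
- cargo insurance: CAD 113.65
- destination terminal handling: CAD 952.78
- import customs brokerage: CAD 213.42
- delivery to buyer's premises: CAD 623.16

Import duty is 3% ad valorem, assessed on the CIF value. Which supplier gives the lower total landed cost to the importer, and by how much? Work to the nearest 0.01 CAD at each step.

Supplier A is cheaper by CAD 762.38

Supplier A (FOB):
CIF value = FOB price + freight + insurance = 42642.39 + 3570.04 + 113.65 = 46326.08
Import duty = 46326.08 × 3% = 1389.78
Buyer bears (A): 3570.04 + 113.65 + 952.78 + 213.42 + 623.16 = 5473.05
Landed cost (A) = invoice 42642.39 + 5473.05 + duty 1389.78 = 49505.22
Supplier B (CFR):
CIF value = CFR price + insurance = 46952.60 + 113.65 = 47066.25
Import duty = 47066.25 × 3% = 1411.99
Buyer bears (B): 113.65 + 952.78 + 213.42 + 623.16 = 1903.01
Landed cost (B) = invoice 46952.60 + 1903.01 + duty 1411.99 = 50267.60
Difference = |49505.22 − 50267.60| = 762.38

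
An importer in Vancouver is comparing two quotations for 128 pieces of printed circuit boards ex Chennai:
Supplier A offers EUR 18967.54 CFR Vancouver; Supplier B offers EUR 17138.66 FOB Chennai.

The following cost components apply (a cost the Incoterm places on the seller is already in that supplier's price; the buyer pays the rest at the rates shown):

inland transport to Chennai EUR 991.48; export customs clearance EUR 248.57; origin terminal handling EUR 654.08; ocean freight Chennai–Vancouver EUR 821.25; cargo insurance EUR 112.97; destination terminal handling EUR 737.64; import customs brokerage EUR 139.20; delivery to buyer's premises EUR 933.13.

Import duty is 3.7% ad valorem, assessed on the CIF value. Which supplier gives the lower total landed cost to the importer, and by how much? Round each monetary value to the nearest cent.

Supplier A (CFR):
CIF value = CFR price + insurance = 18967.54 + 112.97 = 19080.51
Import duty = 19080.51 × 3.7% = 705.98
Buyer bears (A): 112.97 + 737.64 + 139.20 + 933.13 = 1922.94
Landed cost (A) = invoice 18967.54 + 1922.94 + duty 705.98 = 21596.46
Supplier B (FOB):
CIF value = FOB price + freight + insurance = 17138.66 + 821.25 + 112.97 = 18072.88
Import duty = 18072.88 × 3.7% = 668.70
Buyer bears (B): 821.25 + 112.97 + 737.64 + 139.20 + 933.13 = 2744.19
Landed cost (B) = invoice 17138.66 + 2744.19 + duty 668.70 = 20551.55
Difference = |21596.46 − 20551.55| = 1044.91

Supplier B is cheaper by EUR 1044.91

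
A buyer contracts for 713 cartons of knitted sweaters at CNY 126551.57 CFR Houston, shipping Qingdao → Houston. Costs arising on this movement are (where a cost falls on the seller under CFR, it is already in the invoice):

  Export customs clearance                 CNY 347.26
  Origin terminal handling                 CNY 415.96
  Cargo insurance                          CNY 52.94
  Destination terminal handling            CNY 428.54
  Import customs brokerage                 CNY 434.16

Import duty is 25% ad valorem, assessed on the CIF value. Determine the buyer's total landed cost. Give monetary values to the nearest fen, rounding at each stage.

CFR: the seller pays costs through ocean freight to the destination port, but not insurance.
Already in the invoice (seller's account under CFR): export clearance, origin terminal — exclude.
CIF value = CFR price + insurance = 126551.57 + 52.94 = 126604.51
Import duty = 126604.51 × 25% = 31651.13
Buyer bears: insurance 52.94 + destination terminal 428.54 + brokerage 434.16 + duty 31651.13 = 32566.77
Landed cost = invoice 126551.57 + 32566.77 = 159118.34

Total landed cost: CNY 159118.34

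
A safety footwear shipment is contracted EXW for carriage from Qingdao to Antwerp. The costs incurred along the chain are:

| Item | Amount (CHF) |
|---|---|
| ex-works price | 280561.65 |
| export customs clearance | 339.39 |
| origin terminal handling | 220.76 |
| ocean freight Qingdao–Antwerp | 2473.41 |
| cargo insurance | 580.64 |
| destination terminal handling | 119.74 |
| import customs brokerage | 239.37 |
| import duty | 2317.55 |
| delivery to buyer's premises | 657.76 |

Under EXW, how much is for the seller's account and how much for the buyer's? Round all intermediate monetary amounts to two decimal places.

Seller: CHF 280561.65; buyer: CHF 6948.62

EXW: the seller makes goods available at their premises; the buyer bears all onward costs.
Seller's account: goods 280561.65 = 280561.65
Buyer's account: export clearance 339.39 + origin terminal 220.76 + freight 2473.41 + insurance 580.64 + destination terminal 119.74 + brokerage 239.37 + duty 2317.55 + delivery 657.76 = 6948.62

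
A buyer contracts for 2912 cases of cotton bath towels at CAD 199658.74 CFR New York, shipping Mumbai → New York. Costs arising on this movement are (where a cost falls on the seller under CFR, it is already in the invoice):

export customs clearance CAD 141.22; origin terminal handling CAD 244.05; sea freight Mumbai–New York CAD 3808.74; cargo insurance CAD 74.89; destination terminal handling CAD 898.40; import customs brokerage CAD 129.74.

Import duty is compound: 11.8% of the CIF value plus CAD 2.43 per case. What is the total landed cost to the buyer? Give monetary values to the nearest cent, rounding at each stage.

CFR: the seller pays costs through ocean freight to the destination port, but not insurance.
Already in the invoice (seller's account under CFR): export clearance, origin terminal, freight — exclude.
CIF value = CFR price + insurance = 199658.74 + 74.89 = 199733.63
Ad valorem component: 199733.63 × 11.8% = 23568.57
Specific component: 2912 × 2.43 = 7076.16
Import duty = 23568.57 + 7076.16 = 30644.73
Buyer bears: insurance 74.89 + destination terminal 898.40 + brokerage 129.74 + duty 30644.73 = 31747.76
Landed cost = invoice 199658.74 + 31747.76 = 231406.50

Total landed cost: CAD 231406.50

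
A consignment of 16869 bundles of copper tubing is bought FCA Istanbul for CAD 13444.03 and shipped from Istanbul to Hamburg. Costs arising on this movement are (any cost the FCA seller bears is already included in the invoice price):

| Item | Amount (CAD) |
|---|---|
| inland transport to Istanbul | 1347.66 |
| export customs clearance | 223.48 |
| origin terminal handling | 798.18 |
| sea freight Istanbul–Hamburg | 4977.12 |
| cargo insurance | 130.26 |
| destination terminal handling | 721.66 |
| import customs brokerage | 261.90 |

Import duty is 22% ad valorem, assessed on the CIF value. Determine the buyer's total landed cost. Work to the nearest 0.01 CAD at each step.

Total landed cost: CAD 24590.06

FCA: the seller delivers export-cleared goods to the carrier; the buyer bears costs from that point.
Already in the invoice (seller's account under FCA): inland to port, export clearance — exclude.
CIF value = FCA price + origin terminal + freight + insurance = 13444.03 + 798.18 + 4977.12 + 130.26 = 19349.59
Import duty = 19349.59 × 22% = 4256.91
Buyer bears: origin terminal 798.18 + freight 4977.12 + insurance 130.26 + destination terminal 721.66 + brokerage 261.90 + duty 4256.91 = 11146.03
Landed cost = invoice 13444.03 + 11146.03 = 24590.06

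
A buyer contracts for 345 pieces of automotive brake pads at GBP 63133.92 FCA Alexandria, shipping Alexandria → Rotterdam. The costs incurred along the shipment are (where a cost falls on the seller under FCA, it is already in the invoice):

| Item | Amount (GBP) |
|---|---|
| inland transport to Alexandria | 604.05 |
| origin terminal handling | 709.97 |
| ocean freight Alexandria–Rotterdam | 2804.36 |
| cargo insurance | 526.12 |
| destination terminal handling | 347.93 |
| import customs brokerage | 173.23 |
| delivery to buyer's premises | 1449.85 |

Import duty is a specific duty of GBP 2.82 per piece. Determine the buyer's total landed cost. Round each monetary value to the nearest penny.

FCA: the seller delivers export-cleared goods to the carrier; the buyer bears costs from that point.
Already in the invoice (seller's account under FCA): inland to port — exclude.
CIF value = FCA price + origin terminal + freight + insurance = 63133.92 + 709.97 + 2804.36 + 526.12 = 67174.37
Import duty = 345 × 2.82 = 972.90
Buyer bears: origin terminal 709.97 + freight 2804.36 + insurance 526.12 + destination terminal 347.93 + brokerage 173.23 + delivery 1449.85 + duty 972.90 = 6984.36
Landed cost = invoice 63133.92 + 6984.36 = 70118.28

Total landed cost: GBP 70118.28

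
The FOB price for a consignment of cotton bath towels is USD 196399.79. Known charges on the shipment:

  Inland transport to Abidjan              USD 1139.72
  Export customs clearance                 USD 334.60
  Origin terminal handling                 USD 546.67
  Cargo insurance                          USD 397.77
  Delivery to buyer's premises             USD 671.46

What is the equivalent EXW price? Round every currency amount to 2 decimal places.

EXW price: USD 194378.80

Not relevant to the conversion: delivery, insurance — on the buyer under both terms; not part of either seller's price.
From FOB to EXW, the seller no longer bears: inland to port, export clearance, origin terminal.
EXW price = 196399.79 − 1139.72 − 334.60 − 546.67 = 194378.80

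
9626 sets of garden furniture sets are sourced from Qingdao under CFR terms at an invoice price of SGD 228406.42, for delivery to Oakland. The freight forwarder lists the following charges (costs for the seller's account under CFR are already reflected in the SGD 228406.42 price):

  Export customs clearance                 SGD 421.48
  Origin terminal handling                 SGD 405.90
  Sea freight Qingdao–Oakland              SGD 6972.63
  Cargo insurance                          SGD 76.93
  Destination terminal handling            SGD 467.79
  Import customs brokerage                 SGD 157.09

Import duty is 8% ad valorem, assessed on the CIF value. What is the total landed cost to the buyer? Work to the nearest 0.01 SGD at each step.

Total landed cost: SGD 247386.90

CFR: the seller pays costs through ocean freight to the destination port, but not insurance.
Already in the invoice (seller's account under CFR): export clearance, origin terminal, freight — exclude.
CIF value = CFR price + insurance = 228406.42 + 76.93 = 228483.35
Import duty = 228483.35 × 8% = 18278.67
Buyer bears: insurance 76.93 + destination terminal 467.79 + brokerage 157.09 + duty 18278.67 = 18980.48
Landed cost = invoice 228406.42 + 18980.48 = 247386.90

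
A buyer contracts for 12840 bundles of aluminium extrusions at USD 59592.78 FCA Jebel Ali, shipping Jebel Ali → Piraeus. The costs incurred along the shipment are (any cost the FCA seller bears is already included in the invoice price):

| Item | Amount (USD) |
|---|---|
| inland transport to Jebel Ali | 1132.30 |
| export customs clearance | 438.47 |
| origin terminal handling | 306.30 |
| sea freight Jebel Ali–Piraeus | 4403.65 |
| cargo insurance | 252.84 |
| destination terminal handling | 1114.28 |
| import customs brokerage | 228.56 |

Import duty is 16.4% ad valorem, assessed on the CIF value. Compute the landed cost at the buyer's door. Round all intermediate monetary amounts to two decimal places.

Total landed cost: USD 76485.52

FCA: the seller delivers export-cleared goods to the carrier; the buyer bears costs from that point.
Already in the invoice (seller's account under FCA): inland to port, export clearance — exclude.
CIF value = FCA price + origin terminal + freight + insurance = 59592.78 + 306.30 + 4403.65 + 252.84 = 64555.57
Import duty = 64555.57 × 16.4% = 10587.11
Buyer bears: origin terminal 306.30 + freight 4403.65 + insurance 252.84 + destination terminal 1114.28 + brokerage 228.56 + duty 10587.11 = 16892.74
Landed cost = invoice 59592.78 + 16892.74 = 76485.52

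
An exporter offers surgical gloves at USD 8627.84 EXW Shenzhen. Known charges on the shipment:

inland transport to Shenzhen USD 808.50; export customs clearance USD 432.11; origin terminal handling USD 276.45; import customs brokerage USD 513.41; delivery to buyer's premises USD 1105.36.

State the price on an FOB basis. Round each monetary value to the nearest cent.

FOB price: USD 10144.90

Not relevant to the conversion: delivery, brokerage — on the buyer under both terms; not part of either seller's price.
From EXW to FOB, the seller additionally bears: inland to port, export clearance, origin terminal.
FOB price = 8627.84 + 808.50 + 432.11 + 276.45 = 10144.90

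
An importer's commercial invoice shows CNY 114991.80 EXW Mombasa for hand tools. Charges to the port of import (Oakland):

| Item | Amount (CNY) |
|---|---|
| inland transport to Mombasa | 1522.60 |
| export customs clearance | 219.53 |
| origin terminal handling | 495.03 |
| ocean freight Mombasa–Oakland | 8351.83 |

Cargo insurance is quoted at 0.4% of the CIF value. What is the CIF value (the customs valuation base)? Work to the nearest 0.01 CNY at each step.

Let C be the CIF value. C = EXW price + pre-shipment costs + freight + 0.4% × C
C − 0.4% × C = 114991.80 + 1522.60 + 219.53 + 495.03 + 8351.83
0.996 × C = 125580.79
C = 125580.79 / 0.996 = 126085.13
Insurance premium = 0.4% × 126085.13 = 504.34

CIF value: CNY 126085.13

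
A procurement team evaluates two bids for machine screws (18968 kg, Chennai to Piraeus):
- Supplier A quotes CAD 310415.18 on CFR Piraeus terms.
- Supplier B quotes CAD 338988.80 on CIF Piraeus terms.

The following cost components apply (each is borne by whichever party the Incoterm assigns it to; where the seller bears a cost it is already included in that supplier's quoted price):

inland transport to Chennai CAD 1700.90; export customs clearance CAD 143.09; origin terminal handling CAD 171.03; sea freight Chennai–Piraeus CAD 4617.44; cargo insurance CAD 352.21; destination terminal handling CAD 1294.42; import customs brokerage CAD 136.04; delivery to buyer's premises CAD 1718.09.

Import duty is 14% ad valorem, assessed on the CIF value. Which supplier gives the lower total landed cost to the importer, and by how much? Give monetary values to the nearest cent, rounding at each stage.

Supplier A (CFR):
CIF value = CFR price + insurance = 310415.18 + 352.21 = 310767.39
Import duty = 310767.39 × 14% = 43507.43
Buyer bears (A): 352.21 + 1294.42 + 136.04 + 1718.09 = 3500.76
Landed cost (A) = invoice 310415.18 + 3500.76 + duty 43507.43 = 357423.37
Supplier B (CIF):
The CIF price already equals the CIF value: 338988.80
Import duty = 338988.80 × 14% = 47458.43
Buyer bears (B): 1294.42 + 136.04 + 1718.09 = 3148.55
Landed cost (B) = invoice 338988.80 + 3148.55 + duty 47458.43 = 389595.78
Difference = |357423.37 − 389595.78| = 32172.41

Supplier A is cheaper by CAD 32172.41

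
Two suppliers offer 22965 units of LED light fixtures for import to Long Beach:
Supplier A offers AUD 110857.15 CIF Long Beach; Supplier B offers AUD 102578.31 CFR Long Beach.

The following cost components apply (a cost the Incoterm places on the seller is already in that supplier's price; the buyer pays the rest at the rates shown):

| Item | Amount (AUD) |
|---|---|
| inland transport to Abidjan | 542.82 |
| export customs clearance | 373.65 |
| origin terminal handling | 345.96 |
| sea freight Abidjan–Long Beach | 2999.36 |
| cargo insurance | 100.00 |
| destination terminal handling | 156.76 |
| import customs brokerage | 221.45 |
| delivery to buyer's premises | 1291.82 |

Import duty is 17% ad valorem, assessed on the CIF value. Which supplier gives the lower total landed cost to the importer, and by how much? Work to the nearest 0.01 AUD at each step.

Supplier B is cheaper by AUD 9569.25

Supplier A (CIF):
The CIF price already equals the CIF value: 110857.15
Import duty = 110857.15 × 17% = 18845.72
Buyer bears (A): 156.76 + 221.45 + 1291.82 = 1670.03
Landed cost (A) = invoice 110857.15 + 1670.03 + duty 18845.72 = 131372.90
Supplier B (CFR):
CIF value = CFR price + insurance = 102578.31 + 100.00 = 102678.31
Import duty = 102678.31 × 17% = 17455.31
Buyer bears (B): 100.00 + 156.76 + 221.45 + 1291.82 = 1770.03
Landed cost (B) = invoice 102578.31 + 1770.03 + duty 17455.31 = 121803.65
Difference = |131372.90 − 121803.65| = 9569.25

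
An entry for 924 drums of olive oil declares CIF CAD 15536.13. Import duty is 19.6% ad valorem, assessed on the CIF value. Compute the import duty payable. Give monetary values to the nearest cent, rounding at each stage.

Import duty = 15536.13 × 19.6% = 3045.08

Import duty: CAD 3045.08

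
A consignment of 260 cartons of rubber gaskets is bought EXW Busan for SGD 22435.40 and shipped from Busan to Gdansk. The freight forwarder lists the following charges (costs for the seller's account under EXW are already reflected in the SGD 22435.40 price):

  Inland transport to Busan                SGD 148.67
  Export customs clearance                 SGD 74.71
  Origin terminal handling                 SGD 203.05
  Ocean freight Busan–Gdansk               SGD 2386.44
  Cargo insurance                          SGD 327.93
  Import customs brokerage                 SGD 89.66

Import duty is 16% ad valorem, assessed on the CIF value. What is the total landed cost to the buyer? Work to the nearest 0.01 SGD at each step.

EXW: the seller makes goods available at their premises; the buyer bears all onward costs.
CIF value = EXW price + inland to port + export clearance + origin terminal + freight + insurance = 22435.40 + 148.67 + 74.71 + 203.05 + 2386.44 + 327.93 = 25576.20
Import duty = 25576.20 × 16% = 4092.19
Buyer bears: inland to port 148.67 + export clearance 74.71 + origin terminal 203.05 + freight 2386.44 + insurance 327.93 + brokerage 89.66 + duty 4092.19 = 7322.65
Landed cost = invoice 22435.40 + 7322.65 = 29758.05

Total landed cost: SGD 29758.05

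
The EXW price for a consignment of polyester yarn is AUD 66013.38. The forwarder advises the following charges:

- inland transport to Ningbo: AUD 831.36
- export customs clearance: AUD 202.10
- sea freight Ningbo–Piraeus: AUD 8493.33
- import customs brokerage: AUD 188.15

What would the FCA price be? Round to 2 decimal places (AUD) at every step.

Not relevant to the conversion: brokerage, freight — on the buyer under both terms; not part of either seller's price.
From EXW to FCA, the seller additionally bears: inland to port, export clearance.
FCA price = 66013.38 + 831.36 + 202.10 = 67046.84

FCA price: AUD 67046.84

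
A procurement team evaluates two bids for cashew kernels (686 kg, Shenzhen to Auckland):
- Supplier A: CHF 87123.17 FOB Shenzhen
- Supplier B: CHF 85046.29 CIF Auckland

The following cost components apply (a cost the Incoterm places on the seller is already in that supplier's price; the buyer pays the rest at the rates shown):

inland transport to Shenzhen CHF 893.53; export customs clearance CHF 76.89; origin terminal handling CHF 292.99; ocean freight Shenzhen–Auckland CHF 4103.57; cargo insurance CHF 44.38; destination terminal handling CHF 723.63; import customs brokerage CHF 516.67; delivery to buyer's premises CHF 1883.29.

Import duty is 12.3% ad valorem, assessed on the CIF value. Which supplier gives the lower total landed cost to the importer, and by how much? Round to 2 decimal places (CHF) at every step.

Supplier B is cheaper by CHF 6990.49

Supplier A (FOB):
CIF value = FOB price + freight + insurance = 87123.17 + 4103.57 + 44.38 = 91271.12
Import duty = 91271.12 × 12.3% = 11226.35
Buyer bears (A): 4103.57 + 44.38 + 723.63 + 516.67 + 1883.29 = 7271.54
Landed cost (A) = invoice 87123.17 + 7271.54 + duty 11226.35 = 105621.06
Supplier B (CIF):
The CIF price already equals the CIF value: 85046.29
Import duty = 85046.29 × 12.3% = 10460.69
Buyer bears (B): 723.63 + 516.67 + 1883.29 = 3123.59
Landed cost (B) = invoice 85046.29 + 3123.59 + duty 10460.69 = 98630.57
Difference = |105621.06 − 98630.57| = 6990.49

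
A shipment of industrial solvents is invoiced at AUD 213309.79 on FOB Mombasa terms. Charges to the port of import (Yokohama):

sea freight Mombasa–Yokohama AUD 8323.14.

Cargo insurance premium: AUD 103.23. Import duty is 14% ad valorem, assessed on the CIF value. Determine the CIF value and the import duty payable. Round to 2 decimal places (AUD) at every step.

CIF = FOB price + freight + insurance
CIF = 213309.79 + 8323.14 + 103.23 = 221736.16
Import duty = 221736.16 × 14% = 31043.06

CIF value: AUD 221736.16; import duty: AUD 31043.06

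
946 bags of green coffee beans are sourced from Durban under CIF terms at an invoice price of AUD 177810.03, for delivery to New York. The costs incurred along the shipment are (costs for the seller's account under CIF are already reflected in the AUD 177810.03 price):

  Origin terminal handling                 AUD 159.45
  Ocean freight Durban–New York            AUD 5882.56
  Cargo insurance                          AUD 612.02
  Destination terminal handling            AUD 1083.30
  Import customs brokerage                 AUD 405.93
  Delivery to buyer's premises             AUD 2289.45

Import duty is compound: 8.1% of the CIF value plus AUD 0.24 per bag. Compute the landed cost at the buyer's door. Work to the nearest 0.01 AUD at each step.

CIF: the seller pays costs through ocean freight and marine insurance to the destination port.
Already in the invoice (seller's account under CIF): origin terminal, freight, insurance — exclude.
The CIF price already equals the CIF value: 177810.03
Ad valorem component: 177810.03 × 8.1% = 14402.61
Specific component: 946 × 0.24 = 227.04
Import duty = 14402.61 + 227.04 = 14629.65
Buyer bears: destination terminal 1083.30 + brokerage 405.93 + delivery 2289.45 + duty 14629.65 = 18408.33
Landed cost = invoice 177810.03 + 18408.33 = 196218.36

Total landed cost: AUD 196218.36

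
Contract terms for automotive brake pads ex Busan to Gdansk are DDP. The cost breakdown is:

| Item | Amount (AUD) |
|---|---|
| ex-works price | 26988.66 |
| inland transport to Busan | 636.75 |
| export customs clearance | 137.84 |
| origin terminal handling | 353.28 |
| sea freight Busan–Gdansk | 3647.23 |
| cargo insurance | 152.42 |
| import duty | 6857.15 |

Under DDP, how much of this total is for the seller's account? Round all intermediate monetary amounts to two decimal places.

DDP: the seller bears all costs including import duty.
Seller's account: goods 26988.66 + inland to port 636.75 + export clearance 137.84 + origin terminal 353.28 + freight 3647.23 + insurance 152.42 + duty 6857.15 = 38773.33
Buyer's account: 0.00

Seller's account: AUD 38773.33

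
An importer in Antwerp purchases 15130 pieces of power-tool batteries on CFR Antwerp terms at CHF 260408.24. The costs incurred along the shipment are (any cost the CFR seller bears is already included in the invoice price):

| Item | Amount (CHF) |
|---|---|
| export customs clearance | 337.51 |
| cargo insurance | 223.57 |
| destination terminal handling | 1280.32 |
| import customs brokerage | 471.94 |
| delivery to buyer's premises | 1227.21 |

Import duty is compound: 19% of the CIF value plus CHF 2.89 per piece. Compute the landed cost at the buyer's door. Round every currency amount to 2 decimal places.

Total landed cost: CHF 356857.02

CFR: the seller pays costs through ocean freight to the destination port, but not insurance.
Already in the invoice (seller's account under CFR): export clearance — exclude.
CIF value = CFR price + insurance = 260408.24 + 223.57 = 260631.81
Ad valorem component: 260631.81 × 19% = 49520.04
Specific component: 15130 × 2.89 = 43725.70
Import duty = 49520.04 + 43725.70 = 93245.74
Buyer bears: insurance 223.57 + destination terminal 1280.32 + brokerage 471.94 + delivery 1227.21 + duty 93245.74 = 96448.78
Landed cost = invoice 260408.24 + 96448.78 = 356857.02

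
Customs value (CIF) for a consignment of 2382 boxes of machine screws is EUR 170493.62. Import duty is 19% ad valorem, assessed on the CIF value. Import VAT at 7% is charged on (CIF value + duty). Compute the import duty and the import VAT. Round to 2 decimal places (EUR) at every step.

Import duty: EUR 32393.79; import VAT: EUR 14202.12

Import duty = 170493.62 × 19% = 32393.79
VAT base = CIF + duty = 170493.62 + 32393.79 = 202887.41
Import VAT = 202887.41 × 7% = 14202.12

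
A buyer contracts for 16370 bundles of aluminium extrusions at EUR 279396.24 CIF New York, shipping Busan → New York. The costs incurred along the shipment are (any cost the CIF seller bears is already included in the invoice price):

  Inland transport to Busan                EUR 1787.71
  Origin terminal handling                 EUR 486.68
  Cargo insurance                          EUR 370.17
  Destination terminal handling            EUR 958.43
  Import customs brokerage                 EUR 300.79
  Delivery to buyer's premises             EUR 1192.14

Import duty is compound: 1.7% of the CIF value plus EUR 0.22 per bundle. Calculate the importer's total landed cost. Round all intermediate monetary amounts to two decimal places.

CIF: the seller pays costs through ocean freight and marine insurance to the destination port.
Already in the invoice (seller's account under CIF): inland to port, origin terminal, insurance — exclude.
The CIF price already equals the CIF value: 279396.24
Ad valorem component: 279396.24 × 1.7% = 4749.74
Specific component: 16370 × 0.22 = 3601.40
Import duty = 4749.74 + 3601.40 = 8351.14
Buyer bears: destination terminal 958.43 + brokerage 300.79 + delivery 1192.14 + duty 8351.14 = 10802.50
Landed cost = invoice 279396.24 + 10802.50 = 290198.74

Total landed cost: EUR 290198.74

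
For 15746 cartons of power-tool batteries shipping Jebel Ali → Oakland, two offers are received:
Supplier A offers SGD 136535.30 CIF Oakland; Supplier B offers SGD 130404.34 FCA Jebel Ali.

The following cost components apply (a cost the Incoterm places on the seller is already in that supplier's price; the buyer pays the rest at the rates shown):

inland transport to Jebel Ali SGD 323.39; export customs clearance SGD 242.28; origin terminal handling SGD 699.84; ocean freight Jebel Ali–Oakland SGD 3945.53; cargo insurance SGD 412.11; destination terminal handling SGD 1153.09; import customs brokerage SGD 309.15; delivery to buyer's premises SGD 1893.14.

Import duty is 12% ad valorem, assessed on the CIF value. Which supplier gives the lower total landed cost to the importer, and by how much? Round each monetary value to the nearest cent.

Supplier B is cheaper by SGD 1202.30

Supplier A (CIF):
The CIF price already equals the CIF value: 136535.30
Import duty = 136535.30 × 12% = 16384.24
Buyer bears (A): 1153.09 + 309.15 + 1893.14 = 3355.38
Landed cost (A) = invoice 136535.30 + 3355.38 + duty 16384.24 = 156274.92
Supplier B (FCA):
CIF value = FCA price + origin terminal + freight + insurance = 130404.34 + 699.84 + 3945.53 + 412.11 = 135461.82
Import duty = 135461.82 × 12% = 16255.42
Buyer bears (B): 699.84 + 3945.53 + 412.11 + 1153.09 + 309.15 + 1893.14 = 8412.86
Landed cost (B) = invoice 130404.34 + 8412.86 + duty 16255.42 = 155072.62
Difference = |156274.92 − 155072.62| = 1202.30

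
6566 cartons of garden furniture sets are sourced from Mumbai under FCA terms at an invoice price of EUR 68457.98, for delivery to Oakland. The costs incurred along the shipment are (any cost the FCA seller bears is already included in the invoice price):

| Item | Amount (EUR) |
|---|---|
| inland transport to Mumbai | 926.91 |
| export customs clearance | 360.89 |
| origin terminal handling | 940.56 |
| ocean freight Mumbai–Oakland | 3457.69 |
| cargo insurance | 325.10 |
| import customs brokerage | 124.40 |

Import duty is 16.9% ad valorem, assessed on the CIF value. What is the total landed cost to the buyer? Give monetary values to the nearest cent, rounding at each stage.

Total landed cost: EUR 85673.37

FCA: the seller delivers export-cleared goods to the carrier; the buyer bears costs from that point.
Already in the invoice (seller's account under FCA): inland to port, export clearance — exclude.
CIF value = FCA price + origin terminal + freight + insurance = 68457.98 + 940.56 + 3457.69 + 325.10 = 73181.33
Import duty = 73181.33 × 16.9% = 12367.64
Buyer bears: origin terminal 940.56 + freight 3457.69 + insurance 325.10 + brokerage 124.40 + duty 12367.64 = 17215.39
Landed cost = invoice 68457.98 + 17215.39 = 85673.37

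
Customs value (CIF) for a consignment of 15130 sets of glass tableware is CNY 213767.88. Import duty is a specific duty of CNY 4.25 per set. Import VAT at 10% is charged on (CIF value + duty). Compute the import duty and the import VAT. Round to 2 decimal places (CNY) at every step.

Import duty: CNY 64302.50; import VAT: CNY 27807.04

Import duty = 15130 × 4.25 = 64302.50
VAT base = CIF + duty = 213767.88 + 64302.50 = 278070.38
Import VAT = 278070.38 × 10% = 27807.04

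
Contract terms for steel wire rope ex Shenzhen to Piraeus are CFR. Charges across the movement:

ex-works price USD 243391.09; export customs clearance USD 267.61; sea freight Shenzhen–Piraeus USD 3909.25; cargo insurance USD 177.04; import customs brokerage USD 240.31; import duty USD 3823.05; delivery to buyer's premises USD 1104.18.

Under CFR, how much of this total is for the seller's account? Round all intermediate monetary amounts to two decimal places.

Seller's account: USD 247567.95

CFR: the seller pays costs through ocean freight to the destination port, but not insurance.
Seller's account: goods 243391.09 + export clearance 267.61 + freight 3909.25 = 247567.95
Buyer's account: insurance 177.04 + brokerage 240.31 + duty 3823.05 + delivery 1104.18 = 5344.58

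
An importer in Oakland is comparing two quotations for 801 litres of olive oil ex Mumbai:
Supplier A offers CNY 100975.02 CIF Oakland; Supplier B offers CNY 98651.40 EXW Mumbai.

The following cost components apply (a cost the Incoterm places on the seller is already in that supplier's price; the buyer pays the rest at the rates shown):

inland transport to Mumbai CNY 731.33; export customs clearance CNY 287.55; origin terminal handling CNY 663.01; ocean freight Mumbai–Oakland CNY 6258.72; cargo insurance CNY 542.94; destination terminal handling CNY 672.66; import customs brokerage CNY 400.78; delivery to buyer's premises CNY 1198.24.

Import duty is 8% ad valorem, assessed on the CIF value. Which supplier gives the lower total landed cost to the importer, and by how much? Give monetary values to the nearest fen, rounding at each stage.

Supplier A is cheaper by CNY 6652.73

Supplier A (CIF):
The CIF price already equals the CIF value: 100975.02
Import duty = 100975.02 × 8% = 8078.00
Buyer bears (A): 672.66 + 400.78 + 1198.24 = 2271.68
Landed cost (A) = invoice 100975.02 + 2271.68 + duty 8078.00 = 111324.70
Supplier B (EXW):
CIF value = EXW price + inland to port + export clearance + origin terminal + freight + insurance = 98651.40 + 731.33 + 287.55 + 663.01 + 6258.72 + 542.94 = 107134.95
Import duty = 107134.95 × 8% = 8570.80
Buyer bears (B): 731.33 + 287.55 + 663.01 + 6258.72 + 542.94 + 672.66 + 400.78 + 1198.24 = 10755.23
Landed cost (B) = invoice 98651.40 + 10755.23 + duty 8570.80 = 117977.43
Difference = |111324.70 − 117977.43| = 6652.73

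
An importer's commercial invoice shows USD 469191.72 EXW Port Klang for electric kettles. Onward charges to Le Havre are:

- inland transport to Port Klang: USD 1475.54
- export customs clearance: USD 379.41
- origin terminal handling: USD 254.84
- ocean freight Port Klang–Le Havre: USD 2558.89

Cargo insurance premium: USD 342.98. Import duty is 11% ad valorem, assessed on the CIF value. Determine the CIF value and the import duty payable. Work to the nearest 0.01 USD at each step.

CIF value: USD 474203.38; import duty: USD 52162.37

CIF = EXW price + pre-shipment costs + freight + insurance
CIF = 469191.72 + 1475.54 + 379.41 + 254.84 + 2558.89 + 342.98 = 474203.38
Import duty = 474203.38 × 11% = 52162.37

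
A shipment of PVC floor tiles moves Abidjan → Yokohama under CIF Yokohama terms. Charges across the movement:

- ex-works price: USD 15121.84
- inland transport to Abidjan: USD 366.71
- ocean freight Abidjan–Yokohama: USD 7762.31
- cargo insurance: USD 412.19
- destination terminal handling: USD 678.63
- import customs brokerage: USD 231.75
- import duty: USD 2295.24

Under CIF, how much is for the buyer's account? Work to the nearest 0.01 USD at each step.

CIF: the seller pays costs through ocean freight and marine insurance to the destination port.
Seller's account: goods 15121.84 + inland to port 366.71 + freight 7762.31 + insurance 412.19 = 23663.05
Buyer's account: destination terminal 678.63 + brokerage 231.75 + duty 2295.24 = 3205.62

Buyer's account: USD 3205.62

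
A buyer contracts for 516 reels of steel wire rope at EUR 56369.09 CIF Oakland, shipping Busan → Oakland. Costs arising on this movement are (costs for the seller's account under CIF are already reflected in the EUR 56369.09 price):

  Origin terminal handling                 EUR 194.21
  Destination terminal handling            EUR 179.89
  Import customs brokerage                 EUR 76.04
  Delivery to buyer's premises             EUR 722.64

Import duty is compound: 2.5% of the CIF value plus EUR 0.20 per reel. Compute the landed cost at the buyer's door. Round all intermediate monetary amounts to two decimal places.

CIF: the seller pays costs through ocean freight and marine insurance to the destination port.
Already in the invoice (seller's account under CIF): origin terminal — exclude.
The CIF price already equals the CIF value: 56369.09
Ad valorem component: 56369.09 × 2.5% = 1409.23
Specific component: 516 × 0.20 = 103.20
Import duty = 1409.23 + 103.20 = 1512.43
Buyer bears: destination terminal 179.89 + brokerage 76.04 + delivery 722.64 + duty 1512.43 = 2491.00
Landed cost = invoice 56369.09 + 2491.00 = 58860.09

Total landed cost: EUR 58860.09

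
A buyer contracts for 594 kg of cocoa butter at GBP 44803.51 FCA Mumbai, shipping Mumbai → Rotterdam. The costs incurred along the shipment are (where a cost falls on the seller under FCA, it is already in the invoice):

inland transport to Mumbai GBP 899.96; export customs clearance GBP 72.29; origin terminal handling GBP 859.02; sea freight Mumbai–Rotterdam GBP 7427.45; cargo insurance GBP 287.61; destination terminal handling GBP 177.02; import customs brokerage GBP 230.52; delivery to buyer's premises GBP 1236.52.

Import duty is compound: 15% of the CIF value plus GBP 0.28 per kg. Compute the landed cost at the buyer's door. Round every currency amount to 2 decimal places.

Total landed cost: GBP 63194.61

FCA: the seller delivers export-cleared goods to the carrier; the buyer bears costs from that point.
Already in the invoice (seller's account under FCA): inland to port, export clearance — exclude.
CIF value = FCA price + origin terminal + freight + insurance = 44803.51 + 859.02 + 7427.45 + 287.61 = 53377.59
Ad valorem component: 53377.59 × 15% = 8006.64
Specific component: 594 × 0.28 = 166.32
Import duty = 8006.64 + 166.32 = 8172.96
Buyer bears: origin terminal 859.02 + freight 7427.45 + insurance 287.61 + destination terminal 177.02 + brokerage 230.52 + delivery 1236.52 + duty 8172.96 = 18391.10
Landed cost = invoice 44803.51 + 18391.10 = 63194.61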